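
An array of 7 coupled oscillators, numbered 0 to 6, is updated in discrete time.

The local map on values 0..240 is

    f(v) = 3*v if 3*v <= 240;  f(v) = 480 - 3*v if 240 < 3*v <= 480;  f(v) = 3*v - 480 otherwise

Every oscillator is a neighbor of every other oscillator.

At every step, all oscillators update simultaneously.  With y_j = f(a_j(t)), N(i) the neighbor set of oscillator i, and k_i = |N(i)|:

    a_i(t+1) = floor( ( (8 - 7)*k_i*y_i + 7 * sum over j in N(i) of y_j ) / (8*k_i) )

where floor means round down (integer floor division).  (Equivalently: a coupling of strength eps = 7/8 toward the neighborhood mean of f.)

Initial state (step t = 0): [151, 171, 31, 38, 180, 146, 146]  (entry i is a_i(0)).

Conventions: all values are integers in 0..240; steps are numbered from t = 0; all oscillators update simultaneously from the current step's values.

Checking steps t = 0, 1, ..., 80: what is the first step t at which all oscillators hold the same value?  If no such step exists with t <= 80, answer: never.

Simulating step by step:
t=0: [151, 171, 31, 38, 180, 146, 146]  (not all equal)
t=1: [59, 59, 58, 57, 58, 59, 59]  (not all equal)
t=2: [175, 175, 175, 175, 175, 175, 175]  (all equal)

Answer: 2
Key observation: Synchronization is absorbing here: once all oscillators are equal they stay equal, and step 2 is the first all-equal step.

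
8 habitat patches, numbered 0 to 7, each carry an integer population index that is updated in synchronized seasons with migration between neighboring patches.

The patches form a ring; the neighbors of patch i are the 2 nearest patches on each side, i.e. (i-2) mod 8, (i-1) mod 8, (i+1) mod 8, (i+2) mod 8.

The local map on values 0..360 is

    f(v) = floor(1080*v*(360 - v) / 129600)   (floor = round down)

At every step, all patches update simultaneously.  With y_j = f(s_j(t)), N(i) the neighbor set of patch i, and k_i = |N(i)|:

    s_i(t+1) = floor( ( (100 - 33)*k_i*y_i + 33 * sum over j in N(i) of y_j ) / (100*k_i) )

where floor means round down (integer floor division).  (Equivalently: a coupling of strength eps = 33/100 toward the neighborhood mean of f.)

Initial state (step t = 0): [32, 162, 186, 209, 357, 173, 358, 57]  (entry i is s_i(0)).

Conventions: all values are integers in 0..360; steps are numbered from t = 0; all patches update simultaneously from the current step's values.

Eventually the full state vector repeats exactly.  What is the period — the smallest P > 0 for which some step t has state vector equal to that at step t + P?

Answer: 2
Key observation: The state at step 12, [232, 232, 232, 232, 232, 232, 232, 232], reappears at step 14 — and no state repeats earlier — so the cycle the system enters has period 2.

Derivation:
t=0: [32, 162, 186, 209, 357, 173, 358, 57]
t=1: [114, 241, 231, 242, 71, 214, 45, 147]
t=2: [227, 240, 238, 234, 185, 238, 155, 244]
t=3: [249, 240, 244, 245, 261, 245, 259, 239]
t=4: [230, 238, 233, 233, 219, 231, 221, 236]
t=5: [248, 242, 246, 246, 254, 248, 253, 244]
t=6: [231, 235, 232, 232, 226, 230, 226, 233]
t=7: [247, 244, 247, 247, 250, 249, 250, 246]
t=8: [232, 234, 232, 231, 229, 230, 229, 232]
t=9: [247, 245, 247, 247, 248, 248, 248, 247]
t=10: [232, 233, 232, 232, 231, 231, 231, 232]
t=11: [247, 246, 247, 247, 247, 247, 247, 247]
t=12: [232, 232, 232, 232, 232, 232, 232, 232]
t=13: [247, 247, 247, 247, 247, 247, 247, 247]
t=14: [232, 232, 232, 232, 232, 232, 232, 232]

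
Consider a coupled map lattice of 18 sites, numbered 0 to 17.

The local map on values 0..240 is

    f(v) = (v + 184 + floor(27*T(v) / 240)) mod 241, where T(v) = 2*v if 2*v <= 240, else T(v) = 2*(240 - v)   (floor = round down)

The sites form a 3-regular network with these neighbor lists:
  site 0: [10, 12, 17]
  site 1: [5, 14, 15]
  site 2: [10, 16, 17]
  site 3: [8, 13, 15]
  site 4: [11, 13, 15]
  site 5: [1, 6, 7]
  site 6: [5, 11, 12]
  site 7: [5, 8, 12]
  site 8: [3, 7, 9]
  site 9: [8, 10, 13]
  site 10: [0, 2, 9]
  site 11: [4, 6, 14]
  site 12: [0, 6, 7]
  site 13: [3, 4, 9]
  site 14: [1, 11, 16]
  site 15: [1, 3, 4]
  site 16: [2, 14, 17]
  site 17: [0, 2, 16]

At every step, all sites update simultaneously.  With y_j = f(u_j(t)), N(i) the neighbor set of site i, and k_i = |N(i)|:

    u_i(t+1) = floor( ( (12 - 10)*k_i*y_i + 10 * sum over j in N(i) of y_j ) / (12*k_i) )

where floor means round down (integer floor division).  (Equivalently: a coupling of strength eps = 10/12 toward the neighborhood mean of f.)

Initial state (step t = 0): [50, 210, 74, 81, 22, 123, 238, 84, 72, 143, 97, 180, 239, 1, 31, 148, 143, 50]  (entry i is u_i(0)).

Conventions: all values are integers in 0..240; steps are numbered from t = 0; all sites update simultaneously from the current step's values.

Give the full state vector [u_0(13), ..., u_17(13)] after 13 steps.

Simulating step by step:
t=0: [50, 210, 74, 81, 22, 123, 238, 84, 72, 143, 97, 180, 239, 1, 31, 148, 143, 50]
t=1: [69, 144, 53, 97, 155, 122, 144, 92, 59, 94, 50, 192, 94, 130, 148, 132, 89, 40]
t=2: [86, 101, 81, 68, 114, 90, 99, 54, 50, 41, 26, 117, 62, 81, 103, 95, 106, 62]
t=3: [77, 61, 91, 33, 65, 47, 54, 22, 75, 111, 125, 74, 36, 102, 73, 58, 47, 48]
t=4: [95, 15, 35, 69, 35, 65, 74, 107, 147, 66, 62, 23, 109, 101, 19, 75, 24, 25]
t=5: [95, 106, 161, 62, 124, 89, 91, 70, 52, 57, 88, 164, 58, 87, 208, 132, 215, 174]
t=6: [64, 97, 115, 45, 91, 51, 61, 24, 17, 31, 61, 105, 41, 42, 126, 67, 141, 117]
t=7: [97, 44, 71, 168, 100, 81, 88, 158, 220, 163, 93, 57, 108, 181, 81, 102, 90, 72]
t=8: [55, 81, 43, 124, 70, 119, 44, 98, 130, 120, 68, 45, 76, 110, 90, 130, 37, 44]
t=9: [84, 73, 176, 90, 119, 109, 140, 71, 84, 70, 97, 128, 92, 71, 150, 61, 184, 171]
t=10: [75, 62, 113, 34, 54, 58, 80, 53, 38, 42, 67, 101, 58, 51, 93, 50, 127, 109]
t=11: [37, 23, 67, 103, 22, 20, 32, 72, 168, 111, 101, 40, 25, 131, 59, 70, 75, 71]
t=12: [124, 105, 40, 81, 134, 164, 219, 157, 70, 93, 103, 163, 169, 115, 135, 141, 24, 84]
t=13: [82, 103, 129, 67, 103, 119, 131, 97, 64, 59, 117, 122, 125, 68, 129, 76, 140, 157]

Answer: [82, 103, 129, 67, 103, 119, 131, 97, 64, 59, 117, 122, 125, 68, 129, 76, 140, 157]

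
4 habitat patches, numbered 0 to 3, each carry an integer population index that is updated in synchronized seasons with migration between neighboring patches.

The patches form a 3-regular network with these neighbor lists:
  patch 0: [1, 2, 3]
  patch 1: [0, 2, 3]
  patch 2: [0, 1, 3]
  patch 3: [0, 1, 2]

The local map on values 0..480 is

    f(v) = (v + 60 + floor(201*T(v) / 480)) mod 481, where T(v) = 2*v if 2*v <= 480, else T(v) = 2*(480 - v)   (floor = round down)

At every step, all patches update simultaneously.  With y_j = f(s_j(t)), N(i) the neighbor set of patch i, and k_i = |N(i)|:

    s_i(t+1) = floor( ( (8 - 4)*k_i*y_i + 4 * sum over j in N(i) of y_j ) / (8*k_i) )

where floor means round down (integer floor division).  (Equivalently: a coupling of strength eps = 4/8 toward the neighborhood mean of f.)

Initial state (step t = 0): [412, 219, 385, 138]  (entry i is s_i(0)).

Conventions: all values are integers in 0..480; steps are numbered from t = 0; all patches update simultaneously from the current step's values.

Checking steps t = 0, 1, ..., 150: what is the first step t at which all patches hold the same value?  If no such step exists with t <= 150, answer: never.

Answer: 8
Key observation: Synchronization is absorbing here: once all patches are equal they stay equal, and step 8 is the first all-equal step.

Derivation:
t=0: [412, 219, 385, 138]  (not all equal)
t=1: [159, 298, 158, 248]  (not all equal)
t=2: [242, 135, 242, 132]  (not all equal)
t=3: [115, 211, 115, 209]  (not all equal)
t=4: [329, 387, 329, 386]  (not all equal)
t=5: [37, 40, 37, 40]  (not all equal)
t=6: [129, 131, 129, 131]  (not all equal)
t=7: [298, 299, 298, 299]  (not all equal)
t=8: [29, 29, 29, 29]  (all equal)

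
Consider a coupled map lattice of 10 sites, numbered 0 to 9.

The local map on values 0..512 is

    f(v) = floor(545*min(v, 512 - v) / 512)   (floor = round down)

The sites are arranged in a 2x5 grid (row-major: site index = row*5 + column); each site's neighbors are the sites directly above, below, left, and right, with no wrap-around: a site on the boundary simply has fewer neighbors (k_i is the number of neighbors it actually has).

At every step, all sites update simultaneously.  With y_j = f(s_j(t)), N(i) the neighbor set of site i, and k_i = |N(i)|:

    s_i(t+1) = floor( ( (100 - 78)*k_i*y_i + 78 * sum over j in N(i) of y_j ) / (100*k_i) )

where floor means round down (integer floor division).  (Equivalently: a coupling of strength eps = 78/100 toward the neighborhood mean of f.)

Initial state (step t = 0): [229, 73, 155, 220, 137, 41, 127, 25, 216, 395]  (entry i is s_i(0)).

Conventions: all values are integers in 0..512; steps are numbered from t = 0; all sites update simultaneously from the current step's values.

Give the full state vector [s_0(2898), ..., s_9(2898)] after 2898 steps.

Simulating step by step:
t=0: [229, 73, 155, 220, 137, 41, 127, 25, 216, 395]
t=1: [100, 157, 123, 191, 171, 156, 67, 143, 150, 173]
t=2: [153, 116, 164, 167, 190, 105, 141, 127, 175, 173]
t=3: [126, 153, 151, 185, 185, 146, 128, 162, 169, 191]
t=4: [153, 147, 173, 182, 198, 139, 157, 161, 187, 190]
t=5: [153, 167, 175, 196, 200, 160, 159, 180, 190, 203]
t=6: [170, 173, 190, 201, 212, 166, 177, 186, 204, 208]
t=7: [180, 188, 198, 214, 218, 182, 186, 201, 211, 221]
t=8: [195, 199, 212, 223, 231, 193, 200, 210, 224, 229]
t=9: [207, 213, 223, 236, 241, 208, 212, 224, 235, 241]
t=10: [222, 227, 238, 248, 254, 222, 227, 237, 248, 253]
t=11: [237, 242, 252, 262, 266, 237, 242, 252, 261, 267]
t=12: [253, 258, 264, 265, 262, 253, 258, 264, 265, 263]
t=13: [269, 267, 264, 263, 264, 269, 267, 264, 263, 264]
t=14: [258, 260, 262, 263, 263, 258, 260, 262, 263, 263]
t=15: [269, 268, 266, 265, 265, 269, 268, 266, 265, 265]
t=16: [258, 259, 260, 261, 262, 258, 259, 260, 261, 262]
t=17: [269, 269, 268, 267, 266, 269, 269, 268, 267, 266]
t=18: [258, 258, 259, 260, 260, 258, 258, 259, 260, 260]
t=19: [270, 269, 269, 268, 268, 270, 269, 269, 268, 268]
t=20: [257, 257, 258, 258, 259, 257, 257, 258, 258, 259]
t=21: [271, 270, 270, 269, 269, 271, 270, 270, 269, 269]
t=22: [256, 256, 257, 257, 258, 256, 256, 257, 257, 258]
t=23: [272, 271, 271, 270, 270, 272, 271, 271, 270, 270]
t=24: [255, 255, 256, 256, 257, 255, 255, 256, 256, 257]
t=25: [271, 271, 271, 271, 271, 271, 271, 271, 271, 271]
t=26: [256, 256, 256, 256, 256, 256, 256, 256, 256, 256]
t=27: [272, 272, 272, 272, 272, 272, 272, 272, 272, 272]
t=28: [255, 255, 255, 255, 255, 255, 255, 255, 255, 255]
t=29: [271, 271, 271, 271, 271, 271, 271, 271, 271, 271]

Answer: [256, 256, 256, 256, 256, 256, 256, 256, 256, 256]
Key observation: The state at step 25, [271, 271, 271, 271, 271, 271, 271, 271, 271, 271], reappears at step 29: the system is in a cycle of period 4 from step 25 on.  Therefore the state at step 2898 equals the state at step 25 + ((2898 - 25) mod 4) = 26, which is [256, 256, 256, 256, 256, 256, 256, 256, 256, 256].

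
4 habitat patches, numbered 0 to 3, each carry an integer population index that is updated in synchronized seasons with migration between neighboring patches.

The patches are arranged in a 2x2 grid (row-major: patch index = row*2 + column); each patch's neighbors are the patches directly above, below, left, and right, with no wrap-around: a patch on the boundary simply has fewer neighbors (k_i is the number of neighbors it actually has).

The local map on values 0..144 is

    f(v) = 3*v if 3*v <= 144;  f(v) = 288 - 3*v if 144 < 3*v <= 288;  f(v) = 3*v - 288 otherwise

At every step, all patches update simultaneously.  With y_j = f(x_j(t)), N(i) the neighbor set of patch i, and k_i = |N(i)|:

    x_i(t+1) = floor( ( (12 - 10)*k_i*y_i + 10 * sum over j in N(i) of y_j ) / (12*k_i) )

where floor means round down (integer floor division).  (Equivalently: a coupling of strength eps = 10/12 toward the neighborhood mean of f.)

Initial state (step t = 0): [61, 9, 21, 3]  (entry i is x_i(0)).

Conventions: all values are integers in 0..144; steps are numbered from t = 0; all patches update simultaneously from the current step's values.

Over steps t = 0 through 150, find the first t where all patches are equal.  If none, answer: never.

Simulating step by step:
t=0: [61, 9, 21, 3]  (not all equal)
t=1: [55, 52, 58, 39]  (not all equal)
t=2: [123, 122, 119, 122]  (not all equal)
t=3: [74, 79, 77, 74]  (not all equal)
t=4: [56, 63, 64, 56]  (not all equal)
t=5: [101, 116, 116, 101]  (not all equal)
t=6: [52, 22, 22, 52]  (not all equal)
t=7: [77, 121, 121, 77]  (not all equal)
t=8: [72, 60, 60, 72]  (not all equal)
t=9: [102, 78, 78, 102]  (not all equal)
t=10: [48, 24, 24, 48]  (not all equal)
t=11: [84, 132, 132, 84]  (not all equal)
t=12: [96, 48, 48, 96]  (not all equal)
t=13: [120, 24, 24, 120]  (not all equal)
t=14: [72, 72, 72, 72]  (all equal)

Answer: 14
Key observation: Synchronization is absorbing here: once all patches are equal they stay equal, and step 14 is the first all-equal step.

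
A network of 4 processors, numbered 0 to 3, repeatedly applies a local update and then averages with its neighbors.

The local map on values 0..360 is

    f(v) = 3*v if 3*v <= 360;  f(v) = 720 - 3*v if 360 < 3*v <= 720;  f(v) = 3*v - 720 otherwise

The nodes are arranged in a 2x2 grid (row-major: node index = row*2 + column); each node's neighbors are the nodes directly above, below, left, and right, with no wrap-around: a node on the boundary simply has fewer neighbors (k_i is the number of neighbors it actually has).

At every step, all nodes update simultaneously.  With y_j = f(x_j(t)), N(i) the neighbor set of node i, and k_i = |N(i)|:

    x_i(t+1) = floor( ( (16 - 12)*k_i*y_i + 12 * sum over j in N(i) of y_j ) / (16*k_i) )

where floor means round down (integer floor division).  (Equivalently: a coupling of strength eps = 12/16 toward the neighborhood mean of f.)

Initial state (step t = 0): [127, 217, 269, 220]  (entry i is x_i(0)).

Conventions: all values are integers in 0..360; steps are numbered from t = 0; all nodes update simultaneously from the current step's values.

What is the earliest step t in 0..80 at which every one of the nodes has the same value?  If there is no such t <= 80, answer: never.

Simulating step by step:
t=0: [127, 217, 269, 220]  (not all equal)
t=1: [143, 166, 171, 73]  (not all equal)
t=2: [233, 246, 243, 215]  (not all equal)
t=3: [15, 40, 38, 28]  (not all equal)
t=4: [99, 78, 76, 108]  (not all equal)
t=5: [247, 291, 289, 254]  (not all equal)
t=6: [117, 61, 60, 123]  (not all equal)
t=7: [223, 309, 308, 223]  (not all equal)
t=8: [166, 90, 89, 166]  (not all equal)
t=9: [256, 234, 233, 256]  (not all equal)
t=10: [26, 40, 41, 26]  (not all equal)
t=11: [110, 88, 89, 110]  (not all equal)
t=12: [281, 313, 314, 281]  (not all equal)
t=13: [196, 147, 147, 196]  (not all equal)
t=14: [242, 168, 168, 242]  (not all equal)
t=15: [163, 58, 58, 163]  (not all equal)
t=16: [188, 216, 216, 188]  (not all equal)
t=17: [93, 135, 135, 93]  (not all equal)
t=18: [306, 288, 288, 306]  (not all equal)
t=19: [157, 184, 184, 157]  (not all equal)
t=20: [188, 228, 228, 188]  (not all equal)
t=21: [66, 126, 126, 66]  (not all equal)
t=22: [306, 234, 234, 306]  (not all equal)
t=23: [63, 153, 153, 63]  (not all equal)
t=24: [243, 207, 207, 243]  (not all equal)
t=25: [76, 31, 31, 76]  (not all equal)
t=26: [126, 194, 194, 126]  (not all equal)
t=27: [189, 291, 291, 189]  (not all equal)
t=28: [153, 153, 153, 153]  (all equal)

Answer: 28
Key observation: Synchronization is absorbing here: once all nodes are equal they stay equal, and step 28 is the first all-equal step.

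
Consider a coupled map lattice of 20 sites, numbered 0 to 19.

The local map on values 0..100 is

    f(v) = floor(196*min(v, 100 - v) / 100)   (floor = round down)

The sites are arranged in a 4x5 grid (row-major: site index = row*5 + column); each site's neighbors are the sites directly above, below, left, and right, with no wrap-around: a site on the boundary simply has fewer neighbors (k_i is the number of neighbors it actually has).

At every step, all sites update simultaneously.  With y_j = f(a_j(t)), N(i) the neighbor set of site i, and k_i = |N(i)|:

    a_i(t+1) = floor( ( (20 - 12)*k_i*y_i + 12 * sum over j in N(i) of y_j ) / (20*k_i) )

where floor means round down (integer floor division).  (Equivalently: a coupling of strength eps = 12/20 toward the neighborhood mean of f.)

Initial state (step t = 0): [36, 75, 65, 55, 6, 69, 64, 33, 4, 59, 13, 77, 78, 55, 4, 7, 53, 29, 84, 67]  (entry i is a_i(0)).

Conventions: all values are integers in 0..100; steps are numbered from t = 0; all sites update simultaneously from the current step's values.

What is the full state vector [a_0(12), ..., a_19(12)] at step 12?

Answer: [75, 63, 55, 51, 50, 71, 56, 54, 57, 58, 64, 50, 52, 64, 67, 58, 49, 53, 65, 70]

Derivation:
t=0: [36, 75, 65, 55, 6, 69, 64, 33, 4, 59, 13, 77, 78, 55, 4, 7, 53, 29, 84, 67]
t=1: [60, 61, 67, 52, 54, 57, 60, 53, 50, 37, 33, 52, 55, 48, 49, 40, 59, 55, 54, 37]
t=2: [79, 74, 78, 88, 85, 77, 83, 86, 92, 85, 76, 84, 90, 93, 86, 74, 84, 86, 86, 84]
t=3: [44, 43, 37, 26, 27, 42, 36, 27, 19, 25, 44, 31, 22, 18, 25, 43, 34, 26, 25, 28]
t=4: [84, 79, 66, 52, 50, 81, 69, 54, 42, 47, 79, 63, 46, 40, 47, 79, 65, 51, 47, 51]
t=5: [35, 47, 71, 86, 95, 41, 60, 80, 85, 91, 46, 67, 86, 84, 90, 49, 69, 88, 90, 93]
t=6: [78, 77, 54, 29, 16, 79, 72, 44, 28, 18, 84, 63, 34, 26, 19, 83, 60, 30, 21, 16]
t=7: [43, 55, 73, 57, 39, 42, 58, 74, 55, 38, 41, 63, 66, 49, 38, 45, 63, 60, 44, 35]
t=8: [84, 78, 65, 76, 77, 82, 76, 63, 80, 77, 80, 73, 70, 85, 77, 80, 76, 76, 82, 75]
t=9: [35, 46, 59, 49, 45, 37, 49, 60, 44, 43, 40, 49, 53, 38, 42, 41, 46, 46, 39, 43]
t=10: [75, 84, 84, 89, 89, 77, 88, 84, 84, 84, 80, 91, 87, 80, 81, 82, 89, 87, 80, 81]
t=11: [42, 33, 29, 25, 24, 40, 27, 28, 30, 30, 35, 23, 26, 35, 36, 32, 23, 27, 35, 37]
t=12: [75, 63, 55, 51, 50, 71, 56, 54, 57, 58, 64, 50, 52, 64, 67, 58, 49, 53, 65, 70]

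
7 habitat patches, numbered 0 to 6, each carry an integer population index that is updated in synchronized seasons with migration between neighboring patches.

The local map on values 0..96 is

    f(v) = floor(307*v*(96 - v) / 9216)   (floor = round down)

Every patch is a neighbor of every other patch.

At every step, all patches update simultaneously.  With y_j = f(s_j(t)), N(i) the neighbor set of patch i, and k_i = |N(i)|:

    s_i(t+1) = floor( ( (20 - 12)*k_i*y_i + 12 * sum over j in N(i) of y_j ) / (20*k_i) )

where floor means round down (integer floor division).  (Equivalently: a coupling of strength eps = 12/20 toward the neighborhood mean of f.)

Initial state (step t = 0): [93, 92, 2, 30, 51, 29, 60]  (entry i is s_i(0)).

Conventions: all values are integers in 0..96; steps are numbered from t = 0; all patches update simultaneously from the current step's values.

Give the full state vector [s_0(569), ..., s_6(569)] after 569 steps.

Answer: [50, 50, 50, 50, 50, 50, 50]
Key observation: The state at step 8, [76, 76, 76, 76, 76, 76, 76], reappears at step 10: the system is in a cycle of period 2 from step 8 on.  Therefore the state at step 569 equals the state at step 8 + ((569 - 8) mod 2) = 9, which is [50, 50, 50, 50, 50, 50, 50].

Derivation:
t=0: [93, 92, 2, 30, 51, 29, 60]
t=1: [33, 33, 32, 49, 53, 49, 51]
t=2: [71, 71, 71, 73, 73, 73, 73]
t=3: [57, 57, 57, 56, 56, 56, 56]
t=4: [74, 74, 74, 74, 74, 74, 74]
t=5: [54, 54, 54, 54, 54, 54, 54]
t=6: [75, 75, 75, 75, 75, 75, 75]
t=7: [52, 52, 52, 52, 52, 52, 52]
t=8: [76, 76, 76, 76, 76, 76, 76]
t=9: [50, 50, 50, 50, 50, 50, 50]
t=10: [76, 76, 76, 76, 76, 76, 76]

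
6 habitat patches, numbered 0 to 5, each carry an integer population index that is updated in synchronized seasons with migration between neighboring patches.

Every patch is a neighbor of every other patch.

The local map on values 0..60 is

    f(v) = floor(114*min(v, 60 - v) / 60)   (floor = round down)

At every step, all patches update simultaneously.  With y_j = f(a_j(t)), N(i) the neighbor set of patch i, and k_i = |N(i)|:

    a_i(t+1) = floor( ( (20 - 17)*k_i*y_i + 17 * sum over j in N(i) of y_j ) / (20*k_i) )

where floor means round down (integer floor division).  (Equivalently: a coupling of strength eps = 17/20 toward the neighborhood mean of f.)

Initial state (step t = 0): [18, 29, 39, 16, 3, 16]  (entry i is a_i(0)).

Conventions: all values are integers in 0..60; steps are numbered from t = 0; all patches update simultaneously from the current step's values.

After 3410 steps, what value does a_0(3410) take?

Answer: a_0(3410) = 45
Key observation: The state at step 2, [53, 53, 53, 53, 53, 53], reappears at step 7: the system is in a cycle of period 5 from step 2 on.  Therefore the state at step 3410 equals the state at step 2 + ((3410 - 2) mod 5) = 5, which is [45, 45, 45, 45, 45, 45].

Derivation:
t=0: [18, 29, 39, 16, 3, 16]
t=1: [32, 31, 32, 32, 32, 32]
t=2: [53, 53, 53, 53, 53, 53]
t=3: [13, 13, 13, 13, 13, 13]
t=4: [24, 24, 24, 24, 24, 24]
t=5: [45, 45, 45, 45, 45, 45]
t=6: [28, 28, 28, 28, 28, 28]
t=7: [53, 53, 53, 53, 53, 53]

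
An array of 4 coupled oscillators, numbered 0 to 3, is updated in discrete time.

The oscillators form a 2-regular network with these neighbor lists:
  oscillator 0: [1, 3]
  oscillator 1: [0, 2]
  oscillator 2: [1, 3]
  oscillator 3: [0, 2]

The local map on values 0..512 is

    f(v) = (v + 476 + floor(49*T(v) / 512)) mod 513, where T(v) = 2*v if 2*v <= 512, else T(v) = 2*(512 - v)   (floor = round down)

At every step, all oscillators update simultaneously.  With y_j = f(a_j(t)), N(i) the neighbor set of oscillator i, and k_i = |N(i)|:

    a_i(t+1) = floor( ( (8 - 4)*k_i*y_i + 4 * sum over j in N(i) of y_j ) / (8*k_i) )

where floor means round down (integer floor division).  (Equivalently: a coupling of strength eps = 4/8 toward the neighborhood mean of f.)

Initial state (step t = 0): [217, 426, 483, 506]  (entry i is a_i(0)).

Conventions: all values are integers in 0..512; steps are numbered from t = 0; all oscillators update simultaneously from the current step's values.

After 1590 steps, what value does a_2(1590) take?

Answer: a_2(1590) = 318
Key observation: The state at step 16, [318, 318, 318, 318], reappears at step 17: the system is in a cycle of period 1 from step 16 on.  Therefore the state at step 1590 equals the state at step 16 + ((1590 - 16) mod 1) = 16, which is [318, 318, 318, 318].

Derivation:
t=0: [217, 426, 483, 506]
t=1: [329, 370, 444, 403]
t=2: [350, 366, 396, 379]
t=3: [352, 359, 371, 364]
t=4: [349, 351, 356, 353]
t=5: [344, 344, 346, 345]
t=6: [339, 339, 339, 339]
t=7: [335, 335, 335, 335]
t=8: [331, 331, 331, 331]
t=9: [328, 328, 328, 328]
t=10: [326, 326, 326, 326]
t=11: [324, 324, 324, 324]
t=12: [322, 322, 322, 322]
t=13: [321, 321, 321, 321]
t=14: [320, 320, 320, 320]
t=15: [319, 319, 319, 319]
t=16: [318, 318, 318, 318]
t=17: [318, 318, 318, 318]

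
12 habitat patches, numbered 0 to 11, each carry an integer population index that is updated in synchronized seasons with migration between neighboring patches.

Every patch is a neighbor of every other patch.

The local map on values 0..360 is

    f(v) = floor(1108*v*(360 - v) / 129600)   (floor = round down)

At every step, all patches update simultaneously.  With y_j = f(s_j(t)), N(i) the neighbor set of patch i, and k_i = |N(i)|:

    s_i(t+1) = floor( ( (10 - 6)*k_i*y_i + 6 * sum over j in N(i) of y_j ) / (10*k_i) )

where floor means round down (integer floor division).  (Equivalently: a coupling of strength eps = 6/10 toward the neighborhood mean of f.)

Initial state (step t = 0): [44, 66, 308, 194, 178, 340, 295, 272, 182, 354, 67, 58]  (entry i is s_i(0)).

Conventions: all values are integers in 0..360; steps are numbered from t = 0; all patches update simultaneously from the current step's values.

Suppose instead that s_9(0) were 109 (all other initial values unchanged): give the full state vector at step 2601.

Answer: [206, 206, 206, 206, 206, 206, 206, 206, 206, 206, 206, 206]
Key observation: The state at step 4, [271, 271, 271, 271, 271, 271, 271, 271, 271, 271, 271, 271], reappears at step 6: the system is in a cycle of period 2 from step 4 on.  Therefore the state at step 2601 equals the state at step 4 + ((2601 - 4) mod 2) = 5, which is [206, 206, 206, 206, 206, 206, 206, 206, 206, 206, 206, 206].

Derivation:
t=0: [44, 66, 308, 194, 178, 340, 295, 272, 182, 109, 67, 58]
t=1: [161, 178, 168, 216, 216, 141, 177, 191, 216, 201, 178, 172]
t=2: [272, 273, 272, 269, 269, 268, 273, 272, 269, 272, 273, 273]
t=3: [204, 204, 204, 206, 206, 207, 204, 204, 206, 204, 204, 204]
t=4: [271, 271, 271, 271, 271, 271, 271, 271, 271, 271, 271, 271]
t=5: [206, 206, 206, 206, 206, 206, 206, 206, 206, 206, 206, 206]
t=6: [271, 271, 271, 271, 271, 271, 271, 271, 271, 271, 271, 271]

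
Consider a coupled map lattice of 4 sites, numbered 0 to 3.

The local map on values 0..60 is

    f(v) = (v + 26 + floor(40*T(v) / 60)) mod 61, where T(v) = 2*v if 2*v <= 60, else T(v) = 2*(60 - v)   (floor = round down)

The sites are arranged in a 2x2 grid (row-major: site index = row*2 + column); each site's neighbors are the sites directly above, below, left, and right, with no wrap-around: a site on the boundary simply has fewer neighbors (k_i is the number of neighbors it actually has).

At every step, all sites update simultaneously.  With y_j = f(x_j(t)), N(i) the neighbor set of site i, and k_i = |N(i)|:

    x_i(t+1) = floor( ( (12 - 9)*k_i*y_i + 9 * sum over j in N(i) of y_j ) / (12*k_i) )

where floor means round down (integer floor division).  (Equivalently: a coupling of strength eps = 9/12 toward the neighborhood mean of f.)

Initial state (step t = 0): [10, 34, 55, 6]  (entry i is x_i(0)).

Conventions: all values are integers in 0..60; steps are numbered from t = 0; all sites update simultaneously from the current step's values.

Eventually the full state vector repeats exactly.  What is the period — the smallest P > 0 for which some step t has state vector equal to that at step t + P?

Simulating step by step:
t=0: [10, 34, 55, 6]
t=1: [34, 41, 39, 32]
t=2: [31, 32, 33, 32]
t=3: [34, 34, 34, 34]
t=4: [33, 33, 33, 33]
t=5: [34, 34, 34, 34]

Answer: 2
Key observation: The state at step 3, [34, 34, 34, 34], reappears at step 5 — and no state repeats earlier — so the cycle the system enters has period 2.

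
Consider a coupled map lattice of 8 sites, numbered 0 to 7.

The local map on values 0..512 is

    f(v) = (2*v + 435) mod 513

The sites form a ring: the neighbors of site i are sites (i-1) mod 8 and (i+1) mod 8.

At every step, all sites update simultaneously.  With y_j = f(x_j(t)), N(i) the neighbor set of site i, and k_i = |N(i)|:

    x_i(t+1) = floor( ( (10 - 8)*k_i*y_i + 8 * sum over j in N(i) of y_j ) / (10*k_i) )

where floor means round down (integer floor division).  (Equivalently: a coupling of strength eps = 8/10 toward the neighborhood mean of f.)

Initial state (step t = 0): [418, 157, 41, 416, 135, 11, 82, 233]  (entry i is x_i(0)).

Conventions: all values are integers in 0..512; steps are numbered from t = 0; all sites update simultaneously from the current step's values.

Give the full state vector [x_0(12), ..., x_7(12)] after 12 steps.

Simulating step by step:
t=0: [418, 157, 41, 416, 135, 11, 82, 233]
t=1: [298, 146, 191, 126, 317, 202, 355, 210]
t=2: [223, 166, 216, 173, 208, 130, 291, 118]
t=3: [238, 339, 279, 330, 247, 373, 236, 380]
t=4: [182, 368, 158, 372, 172, 355, 208, 350]
t=5: [158, 238, 166, 232, 162, 265, 158, 271]
t=6: [392, 276, 364, 277, 384, 284, 414, 283]
t=7: [423, 226, 407, 220, 421, 263, 438, 269]
t=8: [384, 266, 339, 262, 374, 304, 420, 308]
t=9: [227, 196, 377, 186, 216, 165, 66, 175]
t=10: [309, 278, 275, 265, 289, 213, 220, 226]
t=11: [346, 295, 466, 479, 420, 414, 361, 230]
t=12: [377, 279, 419, 309, 291, 199, 273, 169]

Answer: [377, 279, 419, 309, 291, 199, 273, 169]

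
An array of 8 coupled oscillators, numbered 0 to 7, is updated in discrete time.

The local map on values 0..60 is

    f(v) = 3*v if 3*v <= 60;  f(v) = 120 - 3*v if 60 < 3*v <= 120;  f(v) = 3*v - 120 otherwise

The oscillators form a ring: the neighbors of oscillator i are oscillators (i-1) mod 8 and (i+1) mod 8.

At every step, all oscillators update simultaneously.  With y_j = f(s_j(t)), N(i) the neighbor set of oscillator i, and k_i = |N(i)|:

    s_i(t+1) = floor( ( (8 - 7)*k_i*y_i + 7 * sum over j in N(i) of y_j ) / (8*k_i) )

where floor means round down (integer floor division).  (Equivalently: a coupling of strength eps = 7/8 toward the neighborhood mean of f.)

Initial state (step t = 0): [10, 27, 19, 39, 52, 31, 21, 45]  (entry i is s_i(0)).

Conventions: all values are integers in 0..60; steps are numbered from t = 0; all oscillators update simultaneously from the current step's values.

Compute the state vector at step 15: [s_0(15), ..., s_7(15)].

Simulating step by step:
t=0: [10, 27, 19, 39, 52, 31, 21, 45]
t=1: [27, 42, 25, 41, 17, 44, 25, 39]
t=2: [8, 37, 9, 42, 12, 43, 12, 37]
t=3: [10, 23, 9, 28, 11, 32, 12, 27]
t=4: [43, 31, 41, 30, 30, 33, 32, 33]
t=5: [22, 8, 25, 18, 26, 26, 21, 17]
t=6: [39, 46, 39, 44, 47, 48, 47, 54]
t=7: [26, 4, 13, 12, 18, 21, 31, 15]
t=8: [30, 36, 25, 45, 47, 42, 48, 35]
t=9: [15, 34, 17, 30, 11, 20, 12, 25]
t=10: [33, 44, 27, 40, 43, 37, 50, 41]
t=11: [9, 27, 10, 21, 5, 18, 9, 22]
t=12: [44, 29, 45, 26, 50, 25, 50, 30]
t=13: [29, 15, 34, 24, 41, 31, 36, 22]
t=14: [47, 27, 42, 15, 33, 9, 36, 26]
t=15: [38, 16, 37, 17, 34, 17, 31, 19]

Answer: [38, 16, 37, 17, 34, 17, 31, 19]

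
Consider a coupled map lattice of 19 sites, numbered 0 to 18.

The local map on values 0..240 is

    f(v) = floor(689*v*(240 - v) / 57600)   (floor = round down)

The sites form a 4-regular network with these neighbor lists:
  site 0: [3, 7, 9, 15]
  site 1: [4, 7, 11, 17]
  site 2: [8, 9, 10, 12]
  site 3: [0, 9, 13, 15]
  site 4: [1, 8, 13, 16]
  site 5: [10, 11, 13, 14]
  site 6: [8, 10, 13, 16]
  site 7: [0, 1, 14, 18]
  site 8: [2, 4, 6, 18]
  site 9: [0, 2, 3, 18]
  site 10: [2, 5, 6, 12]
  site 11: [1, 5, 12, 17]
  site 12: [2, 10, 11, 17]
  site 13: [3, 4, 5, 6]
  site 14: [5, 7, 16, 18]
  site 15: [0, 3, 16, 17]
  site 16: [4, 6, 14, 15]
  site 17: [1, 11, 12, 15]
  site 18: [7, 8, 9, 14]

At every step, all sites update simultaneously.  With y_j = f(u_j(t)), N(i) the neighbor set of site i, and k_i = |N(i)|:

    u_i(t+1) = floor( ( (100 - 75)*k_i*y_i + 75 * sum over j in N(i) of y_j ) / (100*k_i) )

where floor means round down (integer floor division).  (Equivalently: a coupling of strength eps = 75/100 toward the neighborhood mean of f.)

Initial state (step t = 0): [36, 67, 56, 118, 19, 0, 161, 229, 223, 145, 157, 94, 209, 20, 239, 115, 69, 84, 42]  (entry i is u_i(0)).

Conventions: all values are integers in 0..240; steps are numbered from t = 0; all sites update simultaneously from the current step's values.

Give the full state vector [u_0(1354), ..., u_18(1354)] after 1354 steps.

Answer: [158, 158, 158, 158, 158, 158, 158, 158, 158, 158, 158, 158, 158, 158, 158, 158, 158, 158, 158]
Key observation: The state at step 9, [154, 154, 154, 154, 154, 154, 154, 154, 154, 154, 154, 154, 154, 154, 154, 154, 154, 154, 154], reappears at step 11: the system is in a cycle of period 2 from step 9 on.  Therefore the state at step 1354 equals the state at step 9 + ((1354 - 9) mod 2) = 10, which is [158, 158, 158, 158, 158, 158, 158, 158, 158, 158, 158, 158, 158, 158, 158, 158, 158, 158, 158].

Derivation:
t=0: [36, 67, 56, 118, 19, 0, 161, 229, 223, 145, 157, 94, 209, 20, 239, 115, 69, 84, 42]
t=1: [122, 109, 113, 131, 83, 69, 111, 68, 90, 131, 104, 110, 131, 83, 51, 147, 105, 142, 69]
t=2: [163, 160, 168, 166, 161, 149, 165, 146, 159, 165, 164, 164, 169, 158, 139, 167, 155, 167, 144]
t=3: [150, 152, 147, 148, 153, 156, 152, 160, 152, 150, 149, 150, 145, 152, 163, 148, 154, 146, 159]
t=4: [159, 159, 162, 161, 159, 157, 160, 155, 159, 160, 161, 161, 162, 159, 153, 161, 157, 162, 155]
t=5: [153, 153, 152, 152, 154, 154, 153, 156, 153, 153, 152, 152, 151, 153, 156, 152, 154, 151, 156]
t=6: [158, 158, 159, 159, 158, 158, 159, 157, 158, 158, 159, 159, 160, 158, 156, 159, 158, 159, 157]
t=7: [154, 154, 153, 154, 154, 154, 154, 154, 154, 154, 153, 153, 153, 154, 154, 154, 154, 153, 154]
t=8: [158, 158, 158, 158, 158, 158, 158, 158, 158, 158, 158, 158, 159, 158, 158, 158, 158, 158, 158]
t=9: [154, 154, 154, 154, 154, 154, 154, 154, 154, 154, 154, 154, 154, 154, 154, 154, 154, 154, 154]
t=10: [158, 158, 158, 158, 158, 158, 158, 158, 158, 158, 158, 158, 158, 158, 158, 158, 158, 158, 158]
t=11: [154, 154, 154, 154, 154, 154, 154, 154, 154, 154, 154, 154, 154, 154, 154, 154, 154, 154, 154]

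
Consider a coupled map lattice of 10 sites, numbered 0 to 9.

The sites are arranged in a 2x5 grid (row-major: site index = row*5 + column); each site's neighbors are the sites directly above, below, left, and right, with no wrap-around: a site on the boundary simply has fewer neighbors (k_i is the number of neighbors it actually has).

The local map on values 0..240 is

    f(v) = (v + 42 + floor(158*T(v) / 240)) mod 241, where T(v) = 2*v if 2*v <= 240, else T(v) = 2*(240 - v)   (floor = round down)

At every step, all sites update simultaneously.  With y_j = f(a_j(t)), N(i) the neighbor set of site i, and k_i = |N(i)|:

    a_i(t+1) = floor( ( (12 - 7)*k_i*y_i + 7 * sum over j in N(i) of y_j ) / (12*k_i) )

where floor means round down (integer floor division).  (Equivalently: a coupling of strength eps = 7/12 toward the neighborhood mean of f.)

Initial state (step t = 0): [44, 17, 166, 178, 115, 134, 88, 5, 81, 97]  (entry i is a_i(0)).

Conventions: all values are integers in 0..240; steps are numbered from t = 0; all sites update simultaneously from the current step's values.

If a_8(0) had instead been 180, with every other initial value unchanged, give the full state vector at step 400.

Answer: [181, 181, 181, 181, 181, 181, 181, 181, 181, 181]
Key observation: The state at step 13, [59, 59, 59, 59, 59, 59, 59, 59, 59, 59], reappears at step 17: the system is in a cycle of period 4 from step 13 on.  Therefore the state at step 400 equals the state at step 13 + ((400 - 13) mod 4) = 16, which is [181, 181, 181, 181, 181, 181, 181, 181, 181, 181].

Derivation:
t=0: [44, 17, 166, 178, 115, 134, 88, 5, 180, 97]
t=1: [104, 74, 64, 62, 52, 73, 42, 46, 51, 47]
t=2: [140, 160, 185, 176, 165, 140, 169, 156, 160, 156]
t=3: [70, 65, 61, 61, 64, 69, 66, 64, 65, 65]
t=4: [199, 192, 186, 186, 188, 199, 194, 189, 189, 191]
t=5: [53, 55, 57, 57, 57, 53, 55, 56, 57, 56]
t=6: [165, 169, 172, 174, 173, 165, 168, 171, 172, 172]
t=7: [63, 63, 62, 61, 61, 63, 63, 62, 61, 62]
t=8: [187, 186, 185, 183, 183, 187, 186, 185, 183, 183]
t=9: [57, 57, 58, 58, 59, 57, 57, 58, 58, 59]
t=10: [174, 174, 175, 176, 177, 174, 174, 175, 176, 177]
t=11: [61, 61, 61, 60, 60, 61, 61, 61, 60, 60]
t=12: [183, 183, 182, 181, 181, 183, 183, 182, 181, 181]
t=13: [59, 59, 59, 59, 59, 59, 59, 59, 59, 59]
t=14: [178, 178, 178, 178, 178, 178, 178, 178, 178, 178]
t=15: [60, 60, 60, 60, 60, 60, 60, 60, 60, 60]
t=16: [181, 181, 181, 181, 181, 181, 181, 181, 181, 181]
t=17: [59, 59, 59, 59, 59, 59, 59, 59, 59, 59]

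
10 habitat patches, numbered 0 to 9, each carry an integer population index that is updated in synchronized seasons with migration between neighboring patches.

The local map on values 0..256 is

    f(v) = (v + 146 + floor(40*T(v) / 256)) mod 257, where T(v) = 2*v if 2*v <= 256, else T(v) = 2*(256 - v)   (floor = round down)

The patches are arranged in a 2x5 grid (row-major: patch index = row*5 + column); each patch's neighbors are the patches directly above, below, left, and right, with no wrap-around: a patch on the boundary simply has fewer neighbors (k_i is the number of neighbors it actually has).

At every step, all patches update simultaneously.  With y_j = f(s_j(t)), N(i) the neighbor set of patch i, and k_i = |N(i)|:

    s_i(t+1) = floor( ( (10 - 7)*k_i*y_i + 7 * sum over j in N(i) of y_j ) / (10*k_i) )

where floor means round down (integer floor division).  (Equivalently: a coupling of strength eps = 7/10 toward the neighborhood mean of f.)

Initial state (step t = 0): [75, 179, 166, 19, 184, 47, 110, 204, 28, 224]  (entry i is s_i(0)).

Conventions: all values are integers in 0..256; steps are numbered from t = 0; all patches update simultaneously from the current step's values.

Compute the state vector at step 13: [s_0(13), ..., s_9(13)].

Answer: [69, 69, 69, 69, 70, 69, 69, 69, 69, 70]

Derivation:
t=0: [75, 179, 166, 19, 184, 47, 110, 204, 28, 224]
t=1: [177, 111, 111, 135, 131, 159, 105, 102, 148, 133]
t=2: [66, 45, 37, 56, 60, 64, 39, 36, 54, 63]
t=3: [221, 206, 202, 213, 223, 219, 205, 199, 214, 222]
t=4: [116, 111, 109, 115, 119, 115, 110, 108, 114, 119]
t=5: [37, 34, 33, 38, 42, 37, 33, 33, 38, 42]
t=6: [192, 190, 190, 195, 198, 192, 190, 190, 195, 198]
t=7: [100, 99, 99, 102, 104, 100, 99, 99, 102, 104]
t=8: [19, 18, 18, 21, 23, 19, 18, 18, 21, 23]
t=9: [169, 169, 169, 172, 174, 169, 169, 169, 172, 174]
t=10: [85, 85, 85, 86, 87, 85, 85, 85, 86, 87]
t=11: [0, 0, 0, 1, 2, 0, 0, 0, 1, 2]
t=12: [146, 146, 146, 147, 147, 146, 146, 146, 147, 147]
t=13: [69, 69, 69, 69, 70, 69, 69, 69, 69, 70]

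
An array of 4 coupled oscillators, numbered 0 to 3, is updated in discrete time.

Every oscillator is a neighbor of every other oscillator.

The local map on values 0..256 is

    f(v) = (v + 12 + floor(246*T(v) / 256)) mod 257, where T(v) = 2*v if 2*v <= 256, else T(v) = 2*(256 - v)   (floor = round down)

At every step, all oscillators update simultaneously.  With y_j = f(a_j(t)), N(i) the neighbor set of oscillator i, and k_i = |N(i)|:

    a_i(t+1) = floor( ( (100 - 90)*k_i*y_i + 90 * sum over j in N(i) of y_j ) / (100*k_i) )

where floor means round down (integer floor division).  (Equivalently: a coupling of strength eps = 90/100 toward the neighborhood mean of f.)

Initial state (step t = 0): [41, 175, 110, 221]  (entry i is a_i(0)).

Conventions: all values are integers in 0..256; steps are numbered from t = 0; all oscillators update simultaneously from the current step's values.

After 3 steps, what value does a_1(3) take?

Simulating step by step:
t=0: [41, 175, 110, 221]
t=1: [74, 83, 85, 91]
t=2: [105, 100, 150, 147]
t=3: [85, 88, 76, 75]

Answer: a_1(3) = 88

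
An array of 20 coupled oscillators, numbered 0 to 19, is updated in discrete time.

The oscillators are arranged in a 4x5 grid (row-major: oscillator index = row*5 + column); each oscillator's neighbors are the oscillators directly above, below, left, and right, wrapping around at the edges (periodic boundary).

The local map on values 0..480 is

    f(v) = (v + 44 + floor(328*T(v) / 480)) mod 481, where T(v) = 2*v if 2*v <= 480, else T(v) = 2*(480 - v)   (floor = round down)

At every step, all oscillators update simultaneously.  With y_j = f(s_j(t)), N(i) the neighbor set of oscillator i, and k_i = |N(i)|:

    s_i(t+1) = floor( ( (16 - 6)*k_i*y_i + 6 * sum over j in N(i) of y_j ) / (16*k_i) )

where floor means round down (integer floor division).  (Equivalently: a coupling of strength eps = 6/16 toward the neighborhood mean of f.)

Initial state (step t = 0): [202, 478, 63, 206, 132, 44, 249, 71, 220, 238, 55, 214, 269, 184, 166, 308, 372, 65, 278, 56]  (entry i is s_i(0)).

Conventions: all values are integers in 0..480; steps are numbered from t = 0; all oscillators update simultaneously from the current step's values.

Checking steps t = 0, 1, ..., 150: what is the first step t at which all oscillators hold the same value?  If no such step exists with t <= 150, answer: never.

Answer: never
Key observation: The state at step 23 reappears at step 27 — the system is in a cycle of period 4 from step 23 on.  No step 0..27 is synchronized, and the cycle repeats forever, so no step up to 150 (or ever) has all oscillators equal.

Derivation:
t=0: [202, 478, 63, 206, 132, 44, 249, 71, 220, 238, 55, 214, 269, 184, 166, 308, 372, 65, 278, 56]  (not all equal)
t=1: [86, 68, 167, 101, 259, 136, 123, 181, 133, 174, 179, 90, 164, 370, 362, 110, 90, 171, 157, 205]  (not all equal)
t=2: [247, 247, 406, 302, 174, 369, 331, 441, 344, 371, 386, 300, 388, 172, 152, 285, 274, 424, 340, 117]  (not all equal)
t=3: [153, 118, 77, 134, 344, 87, 95, 67, 122, 148, 114, 102, 111, 344, 339, 131, 112, 72, 147, 299]  (not all equal)
t=4: [349, 315, 244, 323, 176, 285, 266, 232, 305, 318, 287, 290, 265, 162, 143, 327, 303, 249, 317, 155]  (not all equal)
t=5: [129, 106, 122, 137, 353, 111, 116, 114, 136, 163, 136, 113, 148, 333, 337, 129, 108, 122, 163, 354]  (not all equal)
t=6: [315, 305, 330, 343, 171, 328, 313, 327, 341, 348, 327, 323, 344, 180, 151, 321, 307, 343, 351, 145]  (not all equal)
t=7: [135, 105, 98, 126, 343, 98, 102, 98, 128, 154, 127, 100, 128, 357, 348, 128, 103, 94, 154, 339]  (not all equal)
t=8: [321, 295, 282, 318, 171, 303, 283, 289, 320, 330, 308, 293, 301, 166, 144, 318, 290, 289, 329, 146]  (not all equal)
t=9: [135, 110, 112, 135, 344, 106, 113, 111, 133, 158, 132, 110, 139, 337, 336, 130, 110, 111, 158, 339]  (not all equal)
t=10: [324, 310, 313, 337, 173, 319, 307, 317, 334, 339, 320, 315, 327, 175, 149, 324, 308, 322, 341, 148]  (not all equal)
t=11: [133, 104, 102, 129, 347, 101, 104, 101, 130, 156, 128, 103, 133, 350, 345, 128, 104, 100, 156, 343]  (not all equal)
t=12: [318, 295, 290, 325, 170, 308, 288, 297, 325, 334, 310, 299, 311, 170, 145, 318, 294, 301, 334, 146]  (not all equal)
t=13: [135, 109, 110, 132, 343, 105, 111, 108, 132, 157, 131, 108, 137, 343, 339, 130, 109, 107, 157, 339]  (not all equal)
t=14: [324, 307, 307, 332, 173, 317, 302, 311, 331, 337, 318, 311, 322, 173, 148, 323, 305, 315, 338, 148]  (not all equal)
t=15: [133, 105, 104, 131, 347, 101, 106, 103, 130, 157, 129, 104, 134, 347, 344, 128, 105, 102, 157, 343]  (not all equal)
t=16: [318, 298, 295, 328, 171, 309, 291, 300, 326, 335, 312, 302, 314, 171, 146, 318, 296, 305, 336, 146]  (not all equal)
t=17: [135, 108, 108, 131, 344, 104, 110, 107, 132, 157, 131, 107, 136, 344, 340, 129, 108, 106, 157, 340]  (not all equal)
t=18: [323, 305, 303, 330, 172, 315, 300, 309, 331, 337, 317, 309, 320, 172, 148, 322, 303, 312, 337, 147]  (not all equal)
t=19: [133, 106, 105, 131, 346, 102, 107, 104, 130, 157, 129, 104, 134, 346, 343, 128, 105, 103, 157, 341]  (not all equal)
t=20: [319, 299, 297, 329, 171, 311, 294, 303, 327, 336, 313, 303, 315, 171, 147, 318, 296, 306, 336, 146]  (not all equal)
t=21: [135, 108, 108, 131, 344, 103, 109, 106, 132, 157, 131, 107, 136, 344, 341, 129, 108, 105, 156, 340]  (not all equal)
t=22: [323, 305, 303, 330, 172, 313, 298, 307, 330, 337, 317, 309, 319, 172, 147, 322, 302, 311, 336, 147]  (not all equal)
t=23: [133, 106, 105, 131, 346, 103, 107, 105, 131, 157, 129, 105, 135, 346, 341, 128, 106, 103, 157, 341]  (not all equal)
t=24: [319, 300, 297, 329, 171, 312, 294, 304, 329, 336, 313, 304, 317, 172, 147, 318, 298, 307, 336, 146]  (not all equal)
t=25: [135, 108, 108, 131, 344, 103, 109, 106, 131, 156, 131, 106, 136, 346, 341, 129, 107, 105, 157, 340]  (not all equal)
t=26: [323, 305, 303, 330, 172, 313, 298, 307, 329, 335, 317, 307, 319, 172, 147, 322, 301, 311, 337, 147]  (not all equal)
t=27: [133, 106, 105, 131, 346, 103, 107, 105, 131, 157, 129, 105, 135, 346, 341, 128, 106, 103, 157, 341]  (not all equal)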